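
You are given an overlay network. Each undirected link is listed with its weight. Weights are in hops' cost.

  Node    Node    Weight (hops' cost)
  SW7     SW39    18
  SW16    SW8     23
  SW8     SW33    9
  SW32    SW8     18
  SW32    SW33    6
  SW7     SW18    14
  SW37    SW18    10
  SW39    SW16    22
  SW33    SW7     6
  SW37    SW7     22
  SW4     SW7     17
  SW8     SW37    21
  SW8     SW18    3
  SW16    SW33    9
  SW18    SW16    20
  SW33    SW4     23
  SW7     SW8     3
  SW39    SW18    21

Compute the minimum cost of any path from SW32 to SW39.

Enumerating some paths:
SW32–SW33–SW8–SW7–SW39: 6+9+3+18 = 36
SW32–SW33–SW7–SW39: 6+6+18 = 30
The minimum is 30 hops' cost via SW32–SW33–SW7–SW39.

30 hops' cost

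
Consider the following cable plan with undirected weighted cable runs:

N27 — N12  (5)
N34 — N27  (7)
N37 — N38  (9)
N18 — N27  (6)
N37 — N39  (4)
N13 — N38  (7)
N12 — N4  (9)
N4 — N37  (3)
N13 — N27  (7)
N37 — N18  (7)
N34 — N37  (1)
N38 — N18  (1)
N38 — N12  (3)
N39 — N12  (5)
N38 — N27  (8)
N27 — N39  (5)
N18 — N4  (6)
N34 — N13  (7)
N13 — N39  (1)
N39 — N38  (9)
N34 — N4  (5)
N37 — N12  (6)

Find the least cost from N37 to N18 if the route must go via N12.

Best N37 to N12: N37 → N12 costing 6
Best N12 to N18: N12 → N38 → N18 costing 4
Total via N12: 6 + 4 = 10.

10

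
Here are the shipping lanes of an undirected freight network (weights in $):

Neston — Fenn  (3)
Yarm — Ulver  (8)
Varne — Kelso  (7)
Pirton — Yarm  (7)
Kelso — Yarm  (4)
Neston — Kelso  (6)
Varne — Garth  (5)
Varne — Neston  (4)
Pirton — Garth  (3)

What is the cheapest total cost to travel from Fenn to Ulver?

Running Dijkstra from Fenn:
Fenn: 0
Neston: 3  (via Fenn)
Varne: 7  (via Neston)
Kelso: 9  (via Neston)
Garth: 12  (via Varne)
Yarm: 13  (via Kelso)
Pirton: 15  (via Garth)
Ulver: 21  (via Yarm)
Shortest route: Fenn–Neston–Kelso–Yarm–Ulver = $21.

$21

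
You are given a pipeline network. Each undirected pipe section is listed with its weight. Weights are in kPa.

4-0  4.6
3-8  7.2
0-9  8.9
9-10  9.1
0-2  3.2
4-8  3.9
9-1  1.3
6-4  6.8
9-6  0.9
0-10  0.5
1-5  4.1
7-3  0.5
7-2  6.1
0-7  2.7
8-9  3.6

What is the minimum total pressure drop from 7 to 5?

16.7 kPa

Enumerating some paths:
7 - 0 - 9 - 1 - 5: 2.7+8.9+1.3+4.1 = 17
7 - 3 - 8 - 9 - 1 - 5: 0.5+7.2+3.6+1.3+4.1 = 16.7
Cheapest is 7 - 3 - 8 - 9 - 1 - 5 at 16.7 kPa.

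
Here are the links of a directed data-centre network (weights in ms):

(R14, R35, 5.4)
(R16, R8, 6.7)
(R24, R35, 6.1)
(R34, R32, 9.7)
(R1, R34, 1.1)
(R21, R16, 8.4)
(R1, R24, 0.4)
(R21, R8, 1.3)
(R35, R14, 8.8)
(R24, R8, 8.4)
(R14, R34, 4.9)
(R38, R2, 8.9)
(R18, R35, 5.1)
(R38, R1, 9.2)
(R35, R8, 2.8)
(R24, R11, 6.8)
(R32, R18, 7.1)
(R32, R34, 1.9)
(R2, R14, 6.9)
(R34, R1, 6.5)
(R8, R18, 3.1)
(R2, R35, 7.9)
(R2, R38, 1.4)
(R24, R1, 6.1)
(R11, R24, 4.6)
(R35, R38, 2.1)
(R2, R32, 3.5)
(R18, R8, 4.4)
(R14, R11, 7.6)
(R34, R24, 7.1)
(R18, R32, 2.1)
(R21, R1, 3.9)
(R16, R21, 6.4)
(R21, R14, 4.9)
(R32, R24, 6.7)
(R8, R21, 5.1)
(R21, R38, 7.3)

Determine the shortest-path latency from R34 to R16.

Compare a few routes:
R34 → R1 → R24 → R35 → R8 → R21 → R16: 6.5+0.4+6.1+2.8+5.1+8.4 = 29.3
R34 → R24 → R35 → R8 → R21 → R16: 7.1+6.1+2.8+5.1+8.4 = 29.5
R34 → R1 → R24 → R8 → R21 → R16: 6.5+0.4+8.4+5.1+8.4 = 28.8
R34 → R24 → R8 → R21 → R16: 7.1+8.4+5.1+8.4 = 29
Cheapest is R34 → R1 → R24 → R8 → R21 → R16 at 28.8 ms.

28.8 ms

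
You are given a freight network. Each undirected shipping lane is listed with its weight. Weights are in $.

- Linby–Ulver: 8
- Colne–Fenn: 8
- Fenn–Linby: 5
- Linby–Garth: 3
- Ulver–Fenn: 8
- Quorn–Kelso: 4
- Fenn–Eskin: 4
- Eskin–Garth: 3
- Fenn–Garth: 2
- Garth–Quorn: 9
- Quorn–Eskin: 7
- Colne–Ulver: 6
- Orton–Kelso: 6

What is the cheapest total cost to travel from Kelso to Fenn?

$15

Running Dijkstra from Kelso:
Kelso: 0
Quorn: 4  (via Kelso)
Orton: 6  (via Kelso)
Eskin: 11  (via Quorn)
Garth: 13  (via Quorn)
Fenn: 15  (via Eskin)
Shortest route: Kelso → Quorn → Eskin → Fenn = $15.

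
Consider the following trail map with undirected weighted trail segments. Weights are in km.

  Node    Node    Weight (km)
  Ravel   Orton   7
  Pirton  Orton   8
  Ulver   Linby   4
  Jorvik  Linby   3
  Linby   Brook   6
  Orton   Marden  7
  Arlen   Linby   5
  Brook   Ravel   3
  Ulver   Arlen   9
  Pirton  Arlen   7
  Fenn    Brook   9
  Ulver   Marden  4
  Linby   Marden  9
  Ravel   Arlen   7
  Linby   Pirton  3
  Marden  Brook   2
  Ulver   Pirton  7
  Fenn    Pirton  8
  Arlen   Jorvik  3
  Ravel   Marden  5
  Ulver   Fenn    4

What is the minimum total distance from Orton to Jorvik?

14 km

Settle nodes by increasing distance from Orton:
Orton: 0
Ravel: 7  (via Orton)
Marden: 7  (via Orton)
Pirton: 8  (via Orton)
Brook: 9  (via Marden)
Ulver: 11  (via Marden)
Linby: 11  (via Pirton)
Jorvik: 14  (via Linby)
Shortest route: Orton–Pirton–Linby–Jorvik = 14 km.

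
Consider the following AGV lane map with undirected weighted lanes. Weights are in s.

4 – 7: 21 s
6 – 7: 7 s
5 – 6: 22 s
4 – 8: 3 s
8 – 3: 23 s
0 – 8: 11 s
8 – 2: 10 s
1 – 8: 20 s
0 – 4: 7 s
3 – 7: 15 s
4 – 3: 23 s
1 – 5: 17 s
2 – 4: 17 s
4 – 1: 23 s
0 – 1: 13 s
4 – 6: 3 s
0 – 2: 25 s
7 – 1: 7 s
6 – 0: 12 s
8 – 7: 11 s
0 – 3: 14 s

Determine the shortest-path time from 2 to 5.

Settle nodes by increasing distance from 2:
2: 0
8: 10  (via 2)
4: 13  (via 8)
6: 16  (via 4)
0: 20  (via 4)
7: 21  (via 8)
1: 28  (via 7)
3: 33  (via 8)
5: 38  (via 6)
Shortest route: 2–8–4–6–5 = 38 s.

38 s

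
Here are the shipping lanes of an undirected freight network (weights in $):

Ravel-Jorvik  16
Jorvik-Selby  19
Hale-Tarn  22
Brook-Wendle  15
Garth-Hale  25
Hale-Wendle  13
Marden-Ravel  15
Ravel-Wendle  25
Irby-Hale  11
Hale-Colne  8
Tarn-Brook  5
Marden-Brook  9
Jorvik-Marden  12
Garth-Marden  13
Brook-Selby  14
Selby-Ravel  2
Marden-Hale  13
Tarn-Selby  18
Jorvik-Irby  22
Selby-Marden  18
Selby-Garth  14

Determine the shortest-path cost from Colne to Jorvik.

$33

Candidate routes:
Colne–Hale–Irby–Jorvik: 8+11+22 = 41
Colne–Hale–Marden–Jorvik: 8+13+12 = 33
Cheapest is Colne–Hale–Marden–Jorvik at $33.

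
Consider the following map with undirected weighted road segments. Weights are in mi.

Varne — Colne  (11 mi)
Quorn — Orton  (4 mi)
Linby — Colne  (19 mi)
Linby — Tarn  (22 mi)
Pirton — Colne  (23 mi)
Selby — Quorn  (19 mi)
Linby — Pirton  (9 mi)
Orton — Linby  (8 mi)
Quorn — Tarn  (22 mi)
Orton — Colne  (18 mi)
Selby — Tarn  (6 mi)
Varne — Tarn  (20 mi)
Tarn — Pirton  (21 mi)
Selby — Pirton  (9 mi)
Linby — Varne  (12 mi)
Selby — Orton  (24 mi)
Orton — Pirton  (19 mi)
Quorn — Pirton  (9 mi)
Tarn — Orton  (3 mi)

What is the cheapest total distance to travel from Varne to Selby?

26 mi

Compare a few routes:
Varne–Linby–Orton–Tarn–Selby: 12+8+3+6 = 29
Varne–Tarn–Selby: 20+6 = 26
The minimum is 26 mi via Varne–Tarn–Selby.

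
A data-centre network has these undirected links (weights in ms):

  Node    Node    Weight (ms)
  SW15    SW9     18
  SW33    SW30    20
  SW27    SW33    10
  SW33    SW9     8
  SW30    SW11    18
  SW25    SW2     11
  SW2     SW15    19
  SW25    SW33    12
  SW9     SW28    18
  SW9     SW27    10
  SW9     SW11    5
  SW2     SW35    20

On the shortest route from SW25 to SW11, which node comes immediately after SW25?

SW33

Compare a few routes:
SW25 - SW33 - SW27 - SW9 - SW11: 12+10+10+5 = 37
SW25 - SW33 - SW30 - SW11: 12+20+18 = 50
SW25 - SW33 - SW9 - SW11: 12+8+5 = 25
The minimum is 25 ms via SW25 - SW33 - SW9 - SW11.
So from SW25 the first move is to SW33.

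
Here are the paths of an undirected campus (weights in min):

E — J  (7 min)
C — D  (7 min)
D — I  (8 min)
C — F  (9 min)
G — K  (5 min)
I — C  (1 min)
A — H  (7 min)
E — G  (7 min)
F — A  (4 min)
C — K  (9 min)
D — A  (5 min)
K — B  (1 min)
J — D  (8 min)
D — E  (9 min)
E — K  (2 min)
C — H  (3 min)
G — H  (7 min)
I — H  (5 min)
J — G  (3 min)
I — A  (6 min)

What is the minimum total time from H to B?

Enumerating some paths:
H–I–C–K–B: 5+1+9+1 = 16
H–C–K–B: 3+9+1 = 13
The minimum is 13 min via H–C–K–B.

13 min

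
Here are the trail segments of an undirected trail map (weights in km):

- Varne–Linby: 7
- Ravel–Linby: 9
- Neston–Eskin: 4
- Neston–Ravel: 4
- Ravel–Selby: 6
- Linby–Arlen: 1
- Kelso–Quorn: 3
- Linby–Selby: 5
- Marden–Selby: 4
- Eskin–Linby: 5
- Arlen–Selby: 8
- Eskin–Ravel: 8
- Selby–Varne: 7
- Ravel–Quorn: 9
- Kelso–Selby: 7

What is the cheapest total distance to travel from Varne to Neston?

Running Dijkstra from Varne:
Varne: 0
Selby: 7  (via Varne)
Linby: 7  (via Varne)
Arlen: 8  (via Linby)
Marden: 11  (via Selby)
Eskin: 12  (via Linby)
Ravel: 13  (via Selby)
Kelso: 14  (via Selby)
Neston: 16  (via Eskin)
Shortest route: Varne → Linby → Eskin → Neston = 16 km.

16 km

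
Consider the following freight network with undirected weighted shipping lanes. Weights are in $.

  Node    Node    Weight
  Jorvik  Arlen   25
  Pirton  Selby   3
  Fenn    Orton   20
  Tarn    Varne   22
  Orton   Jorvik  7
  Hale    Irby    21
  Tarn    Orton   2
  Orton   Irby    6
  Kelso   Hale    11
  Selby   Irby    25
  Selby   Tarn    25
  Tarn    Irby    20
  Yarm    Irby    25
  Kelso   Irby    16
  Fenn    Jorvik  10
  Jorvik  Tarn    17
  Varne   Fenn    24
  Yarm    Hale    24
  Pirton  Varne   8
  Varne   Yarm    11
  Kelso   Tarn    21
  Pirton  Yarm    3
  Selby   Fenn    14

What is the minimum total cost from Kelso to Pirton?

Enumerating some paths:
Kelso–Hale–Yarm–Pirton: 11+24+3 = 38
Kelso–Irby–Selby–Pirton: 16+25+3 = 44
Kelso–Tarn–Selby–Pirton: 21+25+3 = 49
Kelso–Irby–Yarm–Pirton: 16+25+3 = 44
The minimum is $38 via Kelso–Hale–Yarm–Pirton.

$38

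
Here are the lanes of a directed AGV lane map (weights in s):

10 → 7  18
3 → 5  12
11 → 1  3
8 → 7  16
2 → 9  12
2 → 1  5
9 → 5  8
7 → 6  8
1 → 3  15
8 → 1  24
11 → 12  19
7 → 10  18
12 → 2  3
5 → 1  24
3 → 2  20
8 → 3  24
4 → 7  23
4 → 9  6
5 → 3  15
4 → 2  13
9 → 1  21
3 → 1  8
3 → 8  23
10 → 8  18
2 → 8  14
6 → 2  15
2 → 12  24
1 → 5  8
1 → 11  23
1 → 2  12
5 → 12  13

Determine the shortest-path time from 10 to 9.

Candidate routes:
10–8–1–2–9: 18+24+12+12 = 66
10–7–6–2–9: 18+8+15+12 = 53
10–8–7–6–2–9: 18+16+8+15+12 = 69
Cheapest is 10–7–6–2–9 at 53 s.

53 s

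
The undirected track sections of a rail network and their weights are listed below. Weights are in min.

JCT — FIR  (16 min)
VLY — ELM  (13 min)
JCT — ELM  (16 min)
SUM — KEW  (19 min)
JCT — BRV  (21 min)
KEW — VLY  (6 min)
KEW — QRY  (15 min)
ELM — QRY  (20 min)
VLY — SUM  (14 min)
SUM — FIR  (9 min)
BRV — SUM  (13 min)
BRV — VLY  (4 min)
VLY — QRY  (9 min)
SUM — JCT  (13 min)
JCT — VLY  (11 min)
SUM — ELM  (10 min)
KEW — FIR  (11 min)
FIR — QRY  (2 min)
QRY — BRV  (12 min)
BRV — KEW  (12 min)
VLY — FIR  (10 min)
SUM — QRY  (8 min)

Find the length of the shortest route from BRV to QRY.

12 min

Settle nodes by increasing distance from BRV:
BRV: 0
VLY: 4  (via BRV)
KEW: 10  (via VLY)
QRY: 12  (via BRV)
Shortest route: BRV → QRY = 12 min.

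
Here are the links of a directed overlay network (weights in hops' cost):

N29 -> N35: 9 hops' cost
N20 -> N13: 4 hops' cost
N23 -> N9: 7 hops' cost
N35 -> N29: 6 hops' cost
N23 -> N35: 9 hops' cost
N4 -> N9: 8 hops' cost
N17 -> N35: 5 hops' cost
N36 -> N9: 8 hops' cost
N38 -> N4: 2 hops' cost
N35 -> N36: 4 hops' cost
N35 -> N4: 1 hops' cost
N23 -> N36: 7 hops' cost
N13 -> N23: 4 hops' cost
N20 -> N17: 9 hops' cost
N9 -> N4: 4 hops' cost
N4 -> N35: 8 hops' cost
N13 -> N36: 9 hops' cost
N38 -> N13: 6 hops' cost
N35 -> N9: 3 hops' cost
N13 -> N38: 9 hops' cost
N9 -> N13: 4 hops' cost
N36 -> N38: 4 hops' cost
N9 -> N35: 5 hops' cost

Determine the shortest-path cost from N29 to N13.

Running Dijkstra from N29:
N29: 0
N35: 9  (via N29)
N4: 10  (via N35)
N9: 12  (via N35)
N36: 13  (via N35)
N13: 16  (via N9)
Shortest route: N29–N35–N9–N13 = 16 hops' cost.

16 hops' cost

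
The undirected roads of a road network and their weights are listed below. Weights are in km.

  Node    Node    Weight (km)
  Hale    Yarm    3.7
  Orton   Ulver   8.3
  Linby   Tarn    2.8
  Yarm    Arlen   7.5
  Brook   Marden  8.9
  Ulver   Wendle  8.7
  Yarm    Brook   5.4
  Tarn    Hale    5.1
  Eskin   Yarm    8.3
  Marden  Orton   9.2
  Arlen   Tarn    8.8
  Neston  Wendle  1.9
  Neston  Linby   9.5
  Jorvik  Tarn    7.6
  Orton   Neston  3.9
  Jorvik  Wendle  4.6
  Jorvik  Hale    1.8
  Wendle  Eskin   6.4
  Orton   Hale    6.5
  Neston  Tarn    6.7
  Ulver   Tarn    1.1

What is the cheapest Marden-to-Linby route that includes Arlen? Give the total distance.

Best Marden to Arlen: Marden → Brook → Yarm → Arlen costing 21.8
Shortest Arlen→Linby: Arlen → Tarn → Linby = 11.6
Total via Arlen: 21.8 + 11.6 = 33.4 km.

33.4 km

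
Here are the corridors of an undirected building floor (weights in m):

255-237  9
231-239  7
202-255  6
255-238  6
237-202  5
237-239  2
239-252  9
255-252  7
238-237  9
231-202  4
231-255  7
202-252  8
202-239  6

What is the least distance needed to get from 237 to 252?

Settle nodes by increasing distance from 237:
237: 0
239: 2  (via 237)
202: 5  (via 237)
255: 9  (via 237)
238: 9  (via 237)
231: 9  (via 239)
252: 11  (via 239)
Shortest route: 237–239–252 = 11 m.

11 m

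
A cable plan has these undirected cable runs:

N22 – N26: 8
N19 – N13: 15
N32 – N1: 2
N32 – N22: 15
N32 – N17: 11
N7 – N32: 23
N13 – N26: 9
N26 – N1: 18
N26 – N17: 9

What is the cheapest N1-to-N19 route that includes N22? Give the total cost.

49

Shortest N1→N22: N1–N32–N22 = 17
Best N22 to N19: N22–N26–N13–N19 costing 32
Total via N22: 17 + 32 = 49.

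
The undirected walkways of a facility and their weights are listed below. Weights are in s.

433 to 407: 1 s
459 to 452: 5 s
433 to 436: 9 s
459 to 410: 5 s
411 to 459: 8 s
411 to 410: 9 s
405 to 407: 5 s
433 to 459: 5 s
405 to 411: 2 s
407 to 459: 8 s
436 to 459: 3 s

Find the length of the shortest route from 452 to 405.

15 s

Running Dijkstra from 452:
452: 0
459: 5  (via 452)
436: 8  (via 459)
433: 10  (via 459)
410: 10  (via 459)
407: 11  (via 433)
411: 13  (via 459)
405: 15  (via 411)
Shortest route: 452 → 459 → 411 → 405 = 15 s.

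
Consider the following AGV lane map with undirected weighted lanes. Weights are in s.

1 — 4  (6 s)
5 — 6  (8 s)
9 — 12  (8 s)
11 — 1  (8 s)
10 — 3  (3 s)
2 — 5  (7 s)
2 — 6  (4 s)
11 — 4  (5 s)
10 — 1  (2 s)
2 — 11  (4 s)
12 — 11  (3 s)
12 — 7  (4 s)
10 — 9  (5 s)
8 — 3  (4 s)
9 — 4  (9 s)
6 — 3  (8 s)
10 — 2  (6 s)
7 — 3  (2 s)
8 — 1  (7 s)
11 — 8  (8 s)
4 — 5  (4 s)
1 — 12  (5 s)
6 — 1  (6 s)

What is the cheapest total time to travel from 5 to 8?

17 s

Running Dijkstra from 5:
5: 0
4: 4  (via 5)
2: 7  (via 5)
6: 8  (via 5)
11: 9  (via 4)
1: 10  (via 4)
10: 12  (via 1)
12: 12  (via 11)
9: 13  (via 4)
3: 15  (via 10)
7: 16  (via 12)
8: 17  (via 11)
Shortest route: 5 → 4 → 11 → 8 = 17 s.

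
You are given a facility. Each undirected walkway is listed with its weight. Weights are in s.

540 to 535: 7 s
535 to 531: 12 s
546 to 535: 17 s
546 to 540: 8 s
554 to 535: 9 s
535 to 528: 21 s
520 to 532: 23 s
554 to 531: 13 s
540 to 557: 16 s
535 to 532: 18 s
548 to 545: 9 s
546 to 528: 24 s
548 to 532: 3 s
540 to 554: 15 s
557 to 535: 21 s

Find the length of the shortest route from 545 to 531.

Enumerating some paths:
545 - 548 - 532 - 535 - 554 - 531: 9+3+18+9+13 = 52
545 - 548 - 532 - 535 - 531: 9+3+18+12 = 42
The minimum is 42 s via 545 - 548 - 532 - 535 - 531.

42 s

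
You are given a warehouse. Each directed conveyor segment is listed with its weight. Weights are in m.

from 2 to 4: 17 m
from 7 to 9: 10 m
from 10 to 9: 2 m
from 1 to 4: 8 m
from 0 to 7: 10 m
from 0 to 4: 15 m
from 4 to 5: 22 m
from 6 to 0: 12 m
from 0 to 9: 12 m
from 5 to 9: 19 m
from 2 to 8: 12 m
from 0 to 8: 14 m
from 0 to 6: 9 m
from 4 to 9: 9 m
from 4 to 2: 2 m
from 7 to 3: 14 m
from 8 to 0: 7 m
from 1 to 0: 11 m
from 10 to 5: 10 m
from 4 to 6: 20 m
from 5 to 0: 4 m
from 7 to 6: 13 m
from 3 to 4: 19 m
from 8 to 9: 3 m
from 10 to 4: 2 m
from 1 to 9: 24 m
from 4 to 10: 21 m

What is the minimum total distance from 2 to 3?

Candidate routes:
2 → 4 → 6 → 0 → 7 → 3: 17+20+12+10+14 = 73
2 → 8 → 0 → 7 → 3: 12+7+10+14 = 43
2 → 4 → 5 → 0 → 7 → 3: 17+22+4+10+14 = 67
2 → 4 → 10 → 5 → 0 → 7 → 3: 17+21+10+4+10+14 = 76
The minimum is 43 m via 2 → 8 → 0 → 7 → 3.

43 m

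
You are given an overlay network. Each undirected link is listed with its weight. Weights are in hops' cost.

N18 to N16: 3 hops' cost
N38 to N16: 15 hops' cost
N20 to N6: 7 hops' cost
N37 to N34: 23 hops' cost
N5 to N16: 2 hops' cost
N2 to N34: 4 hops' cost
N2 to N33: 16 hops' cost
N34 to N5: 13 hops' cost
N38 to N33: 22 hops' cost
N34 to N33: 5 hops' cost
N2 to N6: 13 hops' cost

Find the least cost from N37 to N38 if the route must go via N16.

Best N37 to N16: N37–N34–N5–N16 costing 38
Best N16 to N38: N16–N38 costing 15
Total via N16: 38 + 15 = 53 hops' cost.

53 hops' cost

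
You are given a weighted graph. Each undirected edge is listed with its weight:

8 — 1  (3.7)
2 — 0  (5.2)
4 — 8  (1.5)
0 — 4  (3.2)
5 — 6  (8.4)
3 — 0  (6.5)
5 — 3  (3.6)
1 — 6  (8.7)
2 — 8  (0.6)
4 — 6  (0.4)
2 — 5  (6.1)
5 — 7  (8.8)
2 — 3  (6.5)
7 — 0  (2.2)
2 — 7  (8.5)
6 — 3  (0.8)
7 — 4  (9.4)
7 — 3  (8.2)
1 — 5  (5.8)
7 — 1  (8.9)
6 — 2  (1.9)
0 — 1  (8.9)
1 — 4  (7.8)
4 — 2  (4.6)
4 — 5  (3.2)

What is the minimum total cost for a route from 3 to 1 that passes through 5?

Shortest 3→5: 3–5 = 3.6
Shortest 5→1: 5–1 = 5.8
Total via 5: 3.6 + 5.8 = 9.4.

9.4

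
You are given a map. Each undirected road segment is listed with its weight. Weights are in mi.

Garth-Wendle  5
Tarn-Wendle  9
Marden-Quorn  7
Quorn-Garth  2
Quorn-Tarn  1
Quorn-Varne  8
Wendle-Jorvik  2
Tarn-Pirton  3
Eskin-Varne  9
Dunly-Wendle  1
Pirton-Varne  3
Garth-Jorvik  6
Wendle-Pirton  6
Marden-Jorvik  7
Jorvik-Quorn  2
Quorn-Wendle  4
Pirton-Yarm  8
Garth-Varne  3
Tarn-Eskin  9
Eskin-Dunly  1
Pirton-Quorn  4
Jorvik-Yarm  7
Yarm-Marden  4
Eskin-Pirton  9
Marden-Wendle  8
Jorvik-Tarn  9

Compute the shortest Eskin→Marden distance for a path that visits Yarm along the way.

Shortest Eskin→Yarm: Eskin–Dunly–Wendle–Jorvik–Yarm = 11
Best Yarm to Marden: Yarm–Marden costing 4
Total via Yarm: 11 + 4 = 15 mi.

15 mi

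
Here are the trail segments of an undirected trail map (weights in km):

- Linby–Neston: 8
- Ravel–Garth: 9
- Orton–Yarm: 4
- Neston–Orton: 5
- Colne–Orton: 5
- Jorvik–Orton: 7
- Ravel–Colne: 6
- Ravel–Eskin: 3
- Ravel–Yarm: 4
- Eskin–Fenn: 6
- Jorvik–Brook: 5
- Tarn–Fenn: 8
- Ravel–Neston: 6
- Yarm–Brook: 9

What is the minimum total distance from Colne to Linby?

Running Dijkstra from Colne:
Colne: 0
Orton: 5  (via Colne)
Ravel: 6  (via Colne)
Yarm: 9  (via Orton)
Eskin: 9  (via Ravel)
Neston: 10  (via Orton)
Jorvik: 12  (via Orton)
Fenn: 15  (via Eskin)
Garth: 15  (via Ravel)
Brook: 17  (via Jorvik)
Linby: 18  (via Neston)
Shortest route: Colne → Orton → Neston → Linby = 18 km.

18 km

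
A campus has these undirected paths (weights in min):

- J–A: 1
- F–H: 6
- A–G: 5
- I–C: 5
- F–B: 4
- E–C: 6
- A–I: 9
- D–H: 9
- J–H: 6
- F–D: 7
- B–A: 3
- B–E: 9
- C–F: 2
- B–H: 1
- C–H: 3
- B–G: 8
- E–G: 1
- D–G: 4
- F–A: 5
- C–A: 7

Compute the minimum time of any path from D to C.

Settle nodes by increasing distance from D:
D: 0
G: 4  (via D)
E: 5  (via G)
F: 7  (via D)
A: 9  (via G)
C: 9  (via F)
Shortest route: D → F → C = 9 min.

9 min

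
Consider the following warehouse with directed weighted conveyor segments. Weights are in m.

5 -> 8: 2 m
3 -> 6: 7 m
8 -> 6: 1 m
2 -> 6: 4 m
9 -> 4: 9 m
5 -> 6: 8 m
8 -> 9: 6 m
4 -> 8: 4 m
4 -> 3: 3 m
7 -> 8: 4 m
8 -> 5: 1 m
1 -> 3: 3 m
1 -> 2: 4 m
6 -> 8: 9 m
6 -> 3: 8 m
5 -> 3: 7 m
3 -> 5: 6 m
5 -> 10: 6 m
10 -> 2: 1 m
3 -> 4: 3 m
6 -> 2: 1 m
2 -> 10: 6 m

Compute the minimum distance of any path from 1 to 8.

10 m

Compare a few routes:
1 - 3 - 4 - 8: 3+3+4 = 10
1 - 2 - 6 - 8: 4+4+9 = 17
1 - 3 - 6 - 8: 3+7+9 = 19
1 - 3 - 5 - 8: 3+6+2 = 11
The minimum is 10 m via 1 - 3 - 4 - 8.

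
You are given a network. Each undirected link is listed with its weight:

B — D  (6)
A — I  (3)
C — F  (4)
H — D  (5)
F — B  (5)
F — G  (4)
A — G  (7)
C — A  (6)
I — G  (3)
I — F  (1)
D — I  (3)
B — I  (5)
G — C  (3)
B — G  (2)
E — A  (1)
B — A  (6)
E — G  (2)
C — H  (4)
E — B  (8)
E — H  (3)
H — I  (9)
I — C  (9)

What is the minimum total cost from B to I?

5

Shortest distances from B:
B: 0
G: 2  (via B)
E: 4  (via G)
A: 5  (via E)
C: 5  (via G)
F: 5  (via B)
I: 5  (via B)
Shortest route: B–I = 5.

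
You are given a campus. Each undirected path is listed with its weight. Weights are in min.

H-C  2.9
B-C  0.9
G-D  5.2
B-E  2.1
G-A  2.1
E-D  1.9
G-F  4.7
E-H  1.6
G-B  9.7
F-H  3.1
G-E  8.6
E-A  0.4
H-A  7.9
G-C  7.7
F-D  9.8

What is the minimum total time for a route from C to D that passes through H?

Best C to H: C → H costing 2.9
Shortest H→D: H → E → D = 3.5
Total via H: 2.9 + 3.5 = 6.4 min.

6.4 min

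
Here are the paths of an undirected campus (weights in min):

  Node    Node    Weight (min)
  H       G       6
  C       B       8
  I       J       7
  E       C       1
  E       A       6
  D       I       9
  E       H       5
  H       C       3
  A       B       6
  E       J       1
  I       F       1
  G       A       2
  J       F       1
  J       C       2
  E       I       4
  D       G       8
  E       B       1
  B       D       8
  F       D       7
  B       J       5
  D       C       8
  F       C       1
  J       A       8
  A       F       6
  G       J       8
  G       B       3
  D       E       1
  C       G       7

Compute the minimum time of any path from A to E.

Running Dijkstra from A:
A: 0
G: 2  (via A)
B: 5  (via G)
E: 6  (via A)
Shortest route: A → E = 6 min.

6 min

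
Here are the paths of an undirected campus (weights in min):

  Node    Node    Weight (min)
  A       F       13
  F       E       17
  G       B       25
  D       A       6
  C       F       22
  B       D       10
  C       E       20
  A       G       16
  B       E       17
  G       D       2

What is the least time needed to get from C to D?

41 min

Shortest distances from C:
C: 0
E: 20  (via C)
F: 22  (via C)
A: 35  (via F)
B: 37  (via E)
D: 41  (via A)
Shortest route: C–F–A–D = 41 min.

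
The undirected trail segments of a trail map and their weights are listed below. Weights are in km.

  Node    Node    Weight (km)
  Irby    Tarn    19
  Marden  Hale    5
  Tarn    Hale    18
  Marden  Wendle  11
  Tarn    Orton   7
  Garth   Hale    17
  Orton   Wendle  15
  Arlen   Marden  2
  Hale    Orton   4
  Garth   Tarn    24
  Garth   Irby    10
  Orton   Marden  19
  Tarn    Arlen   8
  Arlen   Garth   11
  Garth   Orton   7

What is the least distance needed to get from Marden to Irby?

23 km

Shortest distances from Marden:
Marden: 0
Arlen: 2  (via Marden)
Hale: 5  (via Marden)
Orton: 9  (via Hale)
Tarn: 10  (via Arlen)
Wendle: 11  (via Marden)
Garth: 13  (via Arlen)
Irby: 23  (via Garth)
Shortest route: Marden–Arlen–Garth–Irby = 23 km.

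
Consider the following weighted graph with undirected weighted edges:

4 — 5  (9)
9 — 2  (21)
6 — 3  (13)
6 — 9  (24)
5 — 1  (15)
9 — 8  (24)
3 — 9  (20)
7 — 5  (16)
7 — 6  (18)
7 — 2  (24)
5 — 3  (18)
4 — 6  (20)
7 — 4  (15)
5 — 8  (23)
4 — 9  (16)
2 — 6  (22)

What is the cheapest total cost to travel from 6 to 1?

44

Running Dijkstra from 6:
6: 0
3: 13  (via 6)
7: 18  (via 6)
4: 20  (via 6)
2: 22  (via 6)
9: 24  (via 6)
5: 29  (via 4)
1: 44  (via 5)
Shortest route: 6–4–5–1 = 44.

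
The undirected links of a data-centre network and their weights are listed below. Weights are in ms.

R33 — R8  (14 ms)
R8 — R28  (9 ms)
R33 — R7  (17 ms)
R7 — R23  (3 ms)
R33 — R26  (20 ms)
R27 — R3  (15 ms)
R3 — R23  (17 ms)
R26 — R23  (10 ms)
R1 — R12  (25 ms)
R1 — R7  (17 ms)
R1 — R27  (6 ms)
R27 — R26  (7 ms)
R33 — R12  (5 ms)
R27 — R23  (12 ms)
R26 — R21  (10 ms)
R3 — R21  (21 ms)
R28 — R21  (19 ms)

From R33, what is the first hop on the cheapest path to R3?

R7

Enumerating some paths:
R33 → R7 → R23 → R27 → R3: 17+3+12+15 = 47
R33 → R7 → R23 → R3: 17+3+17 = 37
R33 → R26 → R27 → R3: 20+7+15 = 42
R33 → R26 → R23 → R3: 20+10+17 = 47
Cheapest is R33 → R7 → R23 → R3 at 37 ms.
So from R33 the first move is to R7.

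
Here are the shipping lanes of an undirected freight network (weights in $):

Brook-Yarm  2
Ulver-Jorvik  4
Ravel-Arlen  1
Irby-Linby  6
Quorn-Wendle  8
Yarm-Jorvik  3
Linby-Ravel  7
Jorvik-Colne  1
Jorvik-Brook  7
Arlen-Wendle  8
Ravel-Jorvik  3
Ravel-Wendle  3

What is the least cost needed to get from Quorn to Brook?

$19

Running Dijkstra from Quorn:
Quorn: 0
Wendle: 8  (via Quorn)
Ravel: 11  (via Wendle)
Arlen: 12  (via Ravel)
Jorvik: 14  (via Ravel)
Colne: 15  (via Jorvik)
Yarm: 17  (via Jorvik)
Ulver: 18  (via Jorvik)
Linby: 18  (via Ravel)
Brook: 19  (via Yarm)
Shortest route: Quorn–Wendle–Ravel–Jorvik–Yarm–Brook = $19.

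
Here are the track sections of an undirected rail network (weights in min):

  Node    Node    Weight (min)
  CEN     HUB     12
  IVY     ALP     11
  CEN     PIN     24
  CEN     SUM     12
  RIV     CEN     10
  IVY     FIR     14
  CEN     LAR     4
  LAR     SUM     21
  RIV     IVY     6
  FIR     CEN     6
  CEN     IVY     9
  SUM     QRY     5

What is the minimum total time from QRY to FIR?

23 min

Enumerating some paths:
QRY - SUM - CEN - FIR: 5+12+6 = 23
QRY - SUM - LAR - CEN - FIR: 5+21+4+6 = 36
The minimum is 23 min via QRY - SUM - CEN - FIR.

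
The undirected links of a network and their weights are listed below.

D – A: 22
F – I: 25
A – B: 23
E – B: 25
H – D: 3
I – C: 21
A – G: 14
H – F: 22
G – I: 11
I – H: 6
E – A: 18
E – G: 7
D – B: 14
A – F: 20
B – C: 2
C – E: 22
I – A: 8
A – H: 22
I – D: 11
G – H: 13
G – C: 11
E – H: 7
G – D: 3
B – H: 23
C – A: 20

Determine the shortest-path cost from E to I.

13

Running Dijkstra from E:
E: 0
G: 7  (via E)
H: 7  (via E)
D: 10  (via G)
I: 13  (via H)
Shortest route: E–H–I = 13.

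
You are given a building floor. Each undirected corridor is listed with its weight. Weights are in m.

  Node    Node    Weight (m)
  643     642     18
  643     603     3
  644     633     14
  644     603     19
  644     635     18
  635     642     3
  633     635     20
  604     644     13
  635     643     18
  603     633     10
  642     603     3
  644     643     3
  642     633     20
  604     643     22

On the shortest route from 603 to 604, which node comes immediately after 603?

Enumerating some paths:
603–643–644–604: 3+3+13 = 19
603–643–604: 3+22 = 25
Cheapest is 603–643–644–604 at 19 m.
So from 603 the first move is to 643.

643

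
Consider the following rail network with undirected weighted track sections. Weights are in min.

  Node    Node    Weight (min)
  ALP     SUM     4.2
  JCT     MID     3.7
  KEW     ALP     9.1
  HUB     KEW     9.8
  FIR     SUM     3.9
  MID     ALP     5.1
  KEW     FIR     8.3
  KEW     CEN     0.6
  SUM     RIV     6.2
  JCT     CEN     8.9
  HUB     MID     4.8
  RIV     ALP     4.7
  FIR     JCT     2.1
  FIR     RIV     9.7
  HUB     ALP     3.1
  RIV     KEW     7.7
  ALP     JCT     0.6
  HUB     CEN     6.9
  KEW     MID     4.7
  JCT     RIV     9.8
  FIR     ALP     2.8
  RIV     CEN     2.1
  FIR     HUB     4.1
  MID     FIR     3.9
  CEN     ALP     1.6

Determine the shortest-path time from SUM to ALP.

Compare a few routes:
SUM–FIR–ALP: 3.9+2.8 = 6.7
SUM–FIR–JCT–ALP: 3.9+2.1+0.6 = 6.6
SUM–ALP: 4.2 = 4.2
Cheapest is SUM–ALP at 4.2 min.

4.2 min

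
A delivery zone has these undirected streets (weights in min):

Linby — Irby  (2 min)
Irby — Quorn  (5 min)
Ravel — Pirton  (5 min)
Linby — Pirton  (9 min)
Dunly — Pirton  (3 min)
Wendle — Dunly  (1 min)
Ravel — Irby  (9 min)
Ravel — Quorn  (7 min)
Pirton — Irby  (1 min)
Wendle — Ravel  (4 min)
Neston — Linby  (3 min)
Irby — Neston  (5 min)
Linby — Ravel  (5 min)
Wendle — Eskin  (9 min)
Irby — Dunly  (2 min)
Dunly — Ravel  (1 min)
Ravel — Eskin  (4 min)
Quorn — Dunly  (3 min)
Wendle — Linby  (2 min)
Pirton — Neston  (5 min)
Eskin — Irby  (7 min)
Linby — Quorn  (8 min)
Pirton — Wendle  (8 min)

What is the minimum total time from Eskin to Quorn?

Compare a few routes:
Eskin → Ravel → Quorn: 4+7 = 11
Eskin → Ravel → Dunly → Quorn: 4+1+3 = 8
Eskin → Irby → Dunly → Quorn: 7+2+3 = 12
The minimum is 8 min via Eskin → Ravel → Dunly → Quorn.

8 min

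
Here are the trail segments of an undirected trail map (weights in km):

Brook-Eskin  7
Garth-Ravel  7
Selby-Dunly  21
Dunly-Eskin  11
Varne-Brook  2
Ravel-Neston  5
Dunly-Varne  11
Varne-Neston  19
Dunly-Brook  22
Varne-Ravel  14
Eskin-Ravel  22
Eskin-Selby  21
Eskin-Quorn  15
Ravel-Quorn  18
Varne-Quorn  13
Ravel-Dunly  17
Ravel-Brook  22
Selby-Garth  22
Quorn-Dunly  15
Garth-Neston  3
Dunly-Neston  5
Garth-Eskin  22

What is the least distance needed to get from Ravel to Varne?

Compare a few routes:
Ravel–Brook–Varne: 22+2 = 24
Ravel–Neston–Varne: 5+19 = 24
Ravel–Varne: 14 = 14
Ravel–Neston–Dunly–Varne: 5+5+11 = 21
The minimum is 14 km via Ravel–Varne.

14 km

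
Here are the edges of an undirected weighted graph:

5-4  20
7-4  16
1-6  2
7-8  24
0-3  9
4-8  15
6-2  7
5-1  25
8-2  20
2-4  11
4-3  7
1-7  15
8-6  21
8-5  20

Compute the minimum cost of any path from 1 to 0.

Running Dijkstra from 1:
1: 0
6: 2  (via 1)
2: 9  (via 6)
7: 15  (via 1)
4: 20  (via 2)
8: 23  (via 6)
5: 25  (via 1)
3: 27  (via 4)
0: 36  (via 3)
Shortest route: 1 → 6 → 2 → 4 → 3 → 0 = 36.

36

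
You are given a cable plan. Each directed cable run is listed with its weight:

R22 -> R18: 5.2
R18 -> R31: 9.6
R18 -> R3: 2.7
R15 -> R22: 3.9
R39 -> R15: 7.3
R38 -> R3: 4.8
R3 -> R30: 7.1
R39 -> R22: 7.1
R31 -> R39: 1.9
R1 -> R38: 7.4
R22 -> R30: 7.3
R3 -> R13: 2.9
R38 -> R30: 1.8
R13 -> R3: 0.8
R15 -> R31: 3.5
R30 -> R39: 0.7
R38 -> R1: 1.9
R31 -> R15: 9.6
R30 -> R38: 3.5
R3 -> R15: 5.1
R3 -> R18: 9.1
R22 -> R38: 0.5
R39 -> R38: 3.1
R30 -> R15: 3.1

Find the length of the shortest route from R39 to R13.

10.8

Running Dijkstra from R39:
R39: 0
R38: 3.1  (via R39)
R30: 4.9  (via R38)
R1: 5  (via R38)
R22: 7.1  (via R39)
R15: 7.3  (via R39)
R3: 7.9  (via R38)
R13: 10.8  (via R3)
Shortest route: R39–R38–R3–R13 = 10.8.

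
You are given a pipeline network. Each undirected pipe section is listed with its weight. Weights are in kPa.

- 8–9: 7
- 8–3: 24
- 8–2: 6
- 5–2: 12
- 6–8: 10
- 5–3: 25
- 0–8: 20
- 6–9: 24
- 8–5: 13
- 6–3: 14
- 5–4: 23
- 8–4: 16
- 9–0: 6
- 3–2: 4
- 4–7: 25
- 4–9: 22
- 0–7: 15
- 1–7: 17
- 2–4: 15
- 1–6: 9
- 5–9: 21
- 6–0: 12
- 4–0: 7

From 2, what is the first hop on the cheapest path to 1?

8

Candidate routes:
2–3–6–1: 4+14+9 = 27
2–8–6–1: 6+10+9 = 25
Cheapest is 2–8–6–1 at 25 kPa.
So from 2 the first move is to 8.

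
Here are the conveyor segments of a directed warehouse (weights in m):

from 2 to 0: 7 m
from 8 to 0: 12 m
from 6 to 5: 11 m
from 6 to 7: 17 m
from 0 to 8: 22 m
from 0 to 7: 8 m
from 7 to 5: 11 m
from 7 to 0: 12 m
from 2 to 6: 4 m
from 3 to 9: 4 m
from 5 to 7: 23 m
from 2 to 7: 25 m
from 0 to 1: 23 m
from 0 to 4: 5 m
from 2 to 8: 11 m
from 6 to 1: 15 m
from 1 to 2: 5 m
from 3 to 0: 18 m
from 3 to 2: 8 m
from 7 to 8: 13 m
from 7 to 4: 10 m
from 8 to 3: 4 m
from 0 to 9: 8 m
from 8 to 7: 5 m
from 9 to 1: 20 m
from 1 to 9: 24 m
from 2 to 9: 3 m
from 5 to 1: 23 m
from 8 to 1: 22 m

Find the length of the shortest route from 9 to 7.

Enumerating some paths:
9 - 1 - 2 - 0 - 7: 20+5+7+8 = 40
9 - 1 - 2 - 6 - 7: 20+5+4+17 = 46
9 - 1 - 2 - 8 - 7: 20+5+11+5 = 41
Cheapest is 9 - 1 - 2 - 0 - 7 at 40 m.

40 m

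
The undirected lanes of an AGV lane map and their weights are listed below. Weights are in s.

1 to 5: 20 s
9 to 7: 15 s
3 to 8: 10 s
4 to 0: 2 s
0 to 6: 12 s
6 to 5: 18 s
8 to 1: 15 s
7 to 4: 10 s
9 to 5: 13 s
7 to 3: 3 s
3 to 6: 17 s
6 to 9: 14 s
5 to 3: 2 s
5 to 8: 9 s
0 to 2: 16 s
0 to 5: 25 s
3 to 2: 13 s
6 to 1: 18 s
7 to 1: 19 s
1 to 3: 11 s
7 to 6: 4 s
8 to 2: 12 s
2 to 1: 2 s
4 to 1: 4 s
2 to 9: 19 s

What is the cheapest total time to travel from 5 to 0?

Candidate routes:
5 → 3 → 1 → 4 → 0: 2+11+4+2 = 19
5 → 3 → 7 → 4 → 0: 2+3+10+2 = 17
The minimum is 17 s via 5 → 3 → 7 → 4 → 0.

17 s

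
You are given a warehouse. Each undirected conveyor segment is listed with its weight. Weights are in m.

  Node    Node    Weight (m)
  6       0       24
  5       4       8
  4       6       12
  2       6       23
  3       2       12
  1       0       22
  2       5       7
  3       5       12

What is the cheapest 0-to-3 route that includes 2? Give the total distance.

59 m

Shortest 0→2: 0–6–2 = 47
Shortest 2→3: 2–3 = 12
Total via 2: 47 + 12 = 59 m.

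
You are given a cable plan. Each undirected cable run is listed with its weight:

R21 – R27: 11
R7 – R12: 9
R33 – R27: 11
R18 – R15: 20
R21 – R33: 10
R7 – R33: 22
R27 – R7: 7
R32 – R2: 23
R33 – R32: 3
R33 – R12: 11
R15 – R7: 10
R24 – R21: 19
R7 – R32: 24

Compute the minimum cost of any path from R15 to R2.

54

Shortest distances from R15:
R15: 0
R7: 10  (via R15)
R27: 17  (via R7)
R12: 19  (via R7)
R18: 20  (via R15)
R21: 28  (via R27)
R33: 28  (via R27)
R32: 31  (via R33)
R24: 47  (via R21)
R2: 54  (via R32)
Shortest route: R15 → R7 → R27 → R33 → R32 → R2 = 54.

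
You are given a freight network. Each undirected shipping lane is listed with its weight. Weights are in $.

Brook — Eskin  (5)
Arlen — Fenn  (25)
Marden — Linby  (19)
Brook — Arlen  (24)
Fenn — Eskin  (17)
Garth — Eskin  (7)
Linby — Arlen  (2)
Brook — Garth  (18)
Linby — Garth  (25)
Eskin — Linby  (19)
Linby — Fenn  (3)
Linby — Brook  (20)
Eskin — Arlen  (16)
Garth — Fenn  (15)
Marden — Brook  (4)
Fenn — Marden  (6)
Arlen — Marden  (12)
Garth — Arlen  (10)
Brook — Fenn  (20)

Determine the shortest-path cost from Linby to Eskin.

$18

Shortest distances from Linby:
Linby: 0
Arlen: 2  (via Linby)
Fenn: 3  (via Linby)
Marden: 9  (via Fenn)
Garth: 12  (via Arlen)
Brook: 13  (via Marden)
Eskin: 18  (via Arlen)
Shortest route: Linby–Arlen–Eskin = $18.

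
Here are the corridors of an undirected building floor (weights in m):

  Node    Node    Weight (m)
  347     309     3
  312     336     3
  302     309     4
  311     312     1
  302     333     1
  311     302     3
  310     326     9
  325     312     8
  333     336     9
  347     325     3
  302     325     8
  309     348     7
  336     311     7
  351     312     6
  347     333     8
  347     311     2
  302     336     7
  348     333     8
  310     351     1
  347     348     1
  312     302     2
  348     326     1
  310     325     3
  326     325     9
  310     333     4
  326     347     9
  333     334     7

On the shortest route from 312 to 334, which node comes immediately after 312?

Enumerating some paths:
312 → 351 → 310 → 333 → 334: 6+1+4+7 = 18
312 → 336 → 302 → 333 → 334: 3+7+1+7 = 18
312 → 311 → 302 → 333 → 334: 1+3+1+7 = 12
312 → 302 → 333 → 334: 2+1+7 = 10
The minimum is 10 m via 312 → 302 → 333 → 334.
So from 312 the first move is to 302.

302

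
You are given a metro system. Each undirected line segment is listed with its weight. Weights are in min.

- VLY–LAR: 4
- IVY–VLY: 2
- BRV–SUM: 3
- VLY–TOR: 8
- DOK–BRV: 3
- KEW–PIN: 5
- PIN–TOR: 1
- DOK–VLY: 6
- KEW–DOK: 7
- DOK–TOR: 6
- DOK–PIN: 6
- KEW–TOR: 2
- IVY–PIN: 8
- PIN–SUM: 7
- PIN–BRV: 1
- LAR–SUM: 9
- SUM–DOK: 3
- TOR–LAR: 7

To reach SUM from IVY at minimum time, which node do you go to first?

VLY

Enumerating some paths:
IVY–VLY–DOK–SUM: 2+6+3 = 11
IVY–PIN–BRV–SUM: 8+1+3 = 12
Cheapest is IVY–VLY–DOK–SUM at 11 min.
So from IVY the first move is to VLY.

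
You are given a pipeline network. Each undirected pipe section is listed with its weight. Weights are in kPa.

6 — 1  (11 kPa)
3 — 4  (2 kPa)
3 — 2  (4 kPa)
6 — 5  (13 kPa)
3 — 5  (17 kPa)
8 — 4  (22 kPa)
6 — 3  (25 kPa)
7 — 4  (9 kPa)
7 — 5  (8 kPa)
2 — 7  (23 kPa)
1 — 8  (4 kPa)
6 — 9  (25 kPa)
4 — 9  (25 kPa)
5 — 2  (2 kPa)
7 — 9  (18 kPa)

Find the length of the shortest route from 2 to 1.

Compare a few routes:
2 - 5 - 6 - 1: 2+13+11 = 26
2 - 3 - 6 - 1: 4+25+11 = 40
2 - 3 - 4 - 8 - 1: 4+2+22+4 = 32
The minimum is 26 kPa via 2 - 5 - 6 - 1.

26 kPa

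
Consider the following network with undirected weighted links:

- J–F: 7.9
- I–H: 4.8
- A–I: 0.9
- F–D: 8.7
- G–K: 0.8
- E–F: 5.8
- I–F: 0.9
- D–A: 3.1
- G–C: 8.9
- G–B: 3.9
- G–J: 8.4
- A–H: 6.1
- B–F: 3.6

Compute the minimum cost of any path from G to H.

13.2

Compare a few routes:
G → B → F → I → A → H: 3.9+3.6+0.9+0.9+6.1 = 15.4
G → J → F → I → A → H: 8.4+7.9+0.9+0.9+6.1 = 24.2
G → B → F → I → H: 3.9+3.6+0.9+4.8 = 13.2
G → J → F → I → H: 8.4+7.9+0.9+4.8 = 22
The minimum is 13.2 via G → B → F → I → H.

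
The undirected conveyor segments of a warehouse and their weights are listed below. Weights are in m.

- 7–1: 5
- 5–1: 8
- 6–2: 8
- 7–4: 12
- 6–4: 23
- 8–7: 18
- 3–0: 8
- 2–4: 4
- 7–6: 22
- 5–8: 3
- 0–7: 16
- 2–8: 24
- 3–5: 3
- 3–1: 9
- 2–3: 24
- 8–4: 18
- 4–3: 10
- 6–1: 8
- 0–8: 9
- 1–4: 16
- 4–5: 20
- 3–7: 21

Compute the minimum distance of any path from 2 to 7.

16 m

Settle nodes by increasing distance from 2:
2: 0
4: 4  (via 2)
6: 8  (via 2)
3: 14  (via 4)
1: 16  (via 6)
7: 16  (via 4)
Shortest route: 2 → 4 → 7 = 16 m.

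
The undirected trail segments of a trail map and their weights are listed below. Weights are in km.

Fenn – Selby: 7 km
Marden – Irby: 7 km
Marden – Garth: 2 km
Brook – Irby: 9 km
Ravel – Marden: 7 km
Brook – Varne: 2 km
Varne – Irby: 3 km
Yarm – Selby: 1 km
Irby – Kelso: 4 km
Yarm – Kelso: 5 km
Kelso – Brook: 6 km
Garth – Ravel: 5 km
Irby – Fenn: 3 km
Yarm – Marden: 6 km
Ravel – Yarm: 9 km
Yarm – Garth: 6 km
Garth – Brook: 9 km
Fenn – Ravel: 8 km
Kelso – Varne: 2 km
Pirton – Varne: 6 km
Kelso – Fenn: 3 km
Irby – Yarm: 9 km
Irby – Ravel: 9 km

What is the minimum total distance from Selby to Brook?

Enumerating some paths:
Selby–Yarm–Kelso–Varne–Brook: 1+5+2+2 = 10
Selby–Yarm–Kelso–Brook: 1+5+6 = 12
Cheapest is Selby–Yarm–Kelso–Varne–Brook at 10 km.

10 km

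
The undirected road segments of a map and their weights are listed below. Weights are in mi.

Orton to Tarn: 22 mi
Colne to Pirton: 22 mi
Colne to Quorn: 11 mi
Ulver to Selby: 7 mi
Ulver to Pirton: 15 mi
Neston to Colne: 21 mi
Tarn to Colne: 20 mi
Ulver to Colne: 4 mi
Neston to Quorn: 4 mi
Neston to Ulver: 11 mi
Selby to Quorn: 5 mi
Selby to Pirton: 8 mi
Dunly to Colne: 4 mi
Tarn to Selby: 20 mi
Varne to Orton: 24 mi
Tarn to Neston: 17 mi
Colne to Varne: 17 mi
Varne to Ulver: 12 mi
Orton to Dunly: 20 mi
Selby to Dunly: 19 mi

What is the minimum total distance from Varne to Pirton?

27 mi

Candidate routes:
Varne - Ulver - Pirton: 12+15 = 27
Varne - Colne - Ulver - Pirton: 17+4+15 = 36
Cheapest is Varne - Ulver - Pirton at 27 mi.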